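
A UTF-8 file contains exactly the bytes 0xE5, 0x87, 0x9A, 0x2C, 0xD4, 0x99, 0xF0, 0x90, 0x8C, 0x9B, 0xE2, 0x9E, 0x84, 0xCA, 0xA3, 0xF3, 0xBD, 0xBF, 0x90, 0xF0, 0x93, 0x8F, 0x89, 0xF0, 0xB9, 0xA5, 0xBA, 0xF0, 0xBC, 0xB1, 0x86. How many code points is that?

Byte at offset 0: 0xE5 = 11100101 → 3-byte char (#1). Advance 3.
Byte at offset 3: 0x2C = 00101100 → 1-byte char (#2). Advance 1.
Byte at offset 4: 0xD4 = 11010100 → 2-byte char (#3). Advance 2.
Byte at offset 6: 0xF0 = 11110000 → 4-byte char (#4). Advance 4.
Byte at offset 10: 0xE2 = 11100010 → 3-byte char (#5). Advance 3.
Byte at offset 13: 0xCA = 11001010 → 2-byte char (#6). Advance 2.
Byte at offset 15: 0xF3 = 11110011 → 4-byte char (#7). Advance 4.
Byte at offset 19: 0xF0 = 11110000 → 4-byte char (#8). Advance 4.
Byte at offset 23: 0xF0 = 11110000 → 4-byte char (#9). Advance 4.
Byte at offset 27: 0xF0 = 11110000 → 4-byte char (#10). Advance 4.
Reached end at offset 31 after 10 code points.

10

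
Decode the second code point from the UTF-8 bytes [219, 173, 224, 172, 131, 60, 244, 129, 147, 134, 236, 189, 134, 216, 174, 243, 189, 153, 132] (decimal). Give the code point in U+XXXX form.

Offset 0: leading byte 0xDB = 11011011 → 2-byte char #1 = DB AD.
Offset 2: leading byte 0xE0 = 11100000 → 3-byte char #2 = E0 AC 83.
Leading byte 0xE0 = 11100000 matches 1110xxxx → 3-byte sequence.
Byte 1: 0xE0 = 11100000, payload 0000 (4 bits).
Byte 2: 0xAC = 10101100 (10xxxxxx ✓), payload 101100.
Byte 3: 0x83 = 10000011 (10xxxxxx ✓), payload 000011.
Concatenate: 0000101100000011 = 0xB03 (16 bits → U+0B03).

U+0B03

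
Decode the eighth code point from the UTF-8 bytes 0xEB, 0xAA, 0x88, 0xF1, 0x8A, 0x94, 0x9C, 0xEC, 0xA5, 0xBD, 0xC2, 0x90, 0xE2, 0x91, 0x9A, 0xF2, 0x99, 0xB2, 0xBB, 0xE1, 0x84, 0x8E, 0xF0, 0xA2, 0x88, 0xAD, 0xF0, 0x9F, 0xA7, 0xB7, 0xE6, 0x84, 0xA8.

U+2222D

Offset 0: leading byte 0xEB = 11101011 → 3-byte char #1 = EB AA 88.
Offset 3: leading byte 0xF1 = 11110001 → 4-byte char #2 = F1 8A 94 9C.
Offset 7: leading byte 0xEC = 11101100 → 3-byte char #3 = EC A5 BD.
Offset 10: leading byte 0xC2 = 11000010 → 2-byte char #4 = C2 90.
Offset 12: leading byte 0xE2 = 11100010 → 3-byte char #5 = E2 91 9A.
Offset 15: leading byte 0xF2 = 11110010 → 4-byte char #6 = F2 99 B2 BB.
Offset 19: leading byte 0xE1 = 11100001 → 3-byte char #7 = E1 84 8E.
Offset 22: leading byte 0xF0 = 11110000 → 4-byte char #8 = F0 A2 88 AD.
Leading byte 0xF0 = 11110000 matches 11110xxx → 4-byte sequence.
Byte 1: 0xF0 = 11110000, payload 000 (3 bits).
Byte 2: 0xA2 = 10100010 (10xxxxxx ✓), payload 100010.
Byte 3: 0x88 = 10001000 (10xxxxxx ✓), payload 001000.
Byte 4: 0xAD = 10101101 (10xxxxxx ✓), payload 101101.
Concatenate: 000100010001000101101 = 0x2222D (21 bits → U+2222D).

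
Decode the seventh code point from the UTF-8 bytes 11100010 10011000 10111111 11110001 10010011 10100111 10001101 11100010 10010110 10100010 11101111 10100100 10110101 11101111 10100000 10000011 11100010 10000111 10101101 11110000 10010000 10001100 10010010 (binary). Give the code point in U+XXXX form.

Offset 0: leading byte 0xE2 = 11100010 → 3-byte char #1 = E2 98 BF.
Offset 3: leading byte 0xF1 = 11110001 → 4-byte char #2 = F1 93 A7 8D.
Offset 7: leading byte 0xE2 = 11100010 → 3-byte char #3 = E2 96 A2.
Offset 10: leading byte 0xEF = 11101111 → 3-byte char #4 = EF A4 B5.
Offset 13: leading byte 0xEF = 11101111 → 3-byte char #5 = EF A0 83.
Offset 16: leading byte 0xE2 = 11100010 → 3-byte char #6 = E2 87 AD.
Offset 19: leading byte 0xF0 = 11110000 → 4-byte char #7 = F0 90 8C 92.
Leading byte 0xF0 = 11110000 matches 11110xxx → 4-byte sequence.
Byte 1: 0xF0 = 11110000, payload 000 (3 bits).
Byte 2: 0x90 = 10010000 (10xxxxxx ✓), payload 010000.
Byte 3: 0x8C = 10001100 (10xxxxxx ✓), payload 001100.
Byte 4: 0x92 = 10010010 (10xxxxxx ✓), payload 010010.
Concatenate: 000010000001100010010 = 0x10312 (21 bits → U+10312).

U+10312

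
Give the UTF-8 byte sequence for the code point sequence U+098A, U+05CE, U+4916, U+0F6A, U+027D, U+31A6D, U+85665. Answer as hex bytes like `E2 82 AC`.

E0 A6 8A D7 8E E4 A4 96 E0 BD AA C9 BD F0 B1 A9 AD F2 85 99 A5

U+098A: 3-byte form → E0 A6 8A.
U+05CE: 2-byte form → D7 8E.
U+4916: 3-byte form → E4 A4 96.
U+0F6A: 3-byte form → E0 BD AA.
U+027D: 2-byte form → C9 BD.
U+31A6D: 4-byte form → F0 B1 A9 AD.
U+85665: 4-byte form → F2 85 99 A5.
Concatenated (21 bytes): E0 A6 8A D7 8E E4 A4 96 E0 BD AA C9 BD F0 B1 A9 AD F2 85 99 A5.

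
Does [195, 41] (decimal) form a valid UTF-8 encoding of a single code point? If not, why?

Leading byte 0xC3 = 11000011 → 2-byte form.
Byte 2 is 0x29 = 00101001, which is not 10xxxxxx — expected a continuation byte.

invalid (non-continuation byte where continuation expected)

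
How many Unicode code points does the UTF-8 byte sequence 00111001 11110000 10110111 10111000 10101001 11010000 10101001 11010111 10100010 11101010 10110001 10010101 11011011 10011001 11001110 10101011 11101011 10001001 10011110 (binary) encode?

8

Byte at offset 0: 0x39 = 00111001 → 1-byte char (#1). Advance 1.
Byte at offset 1: 0xF0 = 11110000 → 4-byte char (#2). Advance 4.
Byte at offset 5: 0xD0 = 11010000 → 2-byte char (#3). Advance 2.
Byte at offset 7: 0xD7 = 11010111 → 2-byte char (#4). Advance 2.
Byte at offset 9: 0xEA = 11101010 → 3-byte char (#5). Advance 3.
Byte at offset 12: 0xDB = 11011011 → 2-byte char (#6). Advance 2.
Byte at offset 14: 0xCE = 11001110 → 2-byte char (#7). Advance 2.
Byte at offset 16: 0xEB = 11101011 → 3-byte char (#8). Advance 3.
Reached end at offset 19 after 8 code points.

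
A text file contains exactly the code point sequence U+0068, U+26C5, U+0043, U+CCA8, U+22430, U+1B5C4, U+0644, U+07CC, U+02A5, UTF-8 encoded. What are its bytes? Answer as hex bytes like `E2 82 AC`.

U+0068: 1-byte form → 68.
U+26C5: 3-byte form → E2 9B 85.
U+0043: 1-byte form → 43.
U+CCA8: 3-byte form → EC B2 A8.
U+22430: 4-byte form → F0 A2 90 B0.
U+1B5C4: 4-byte form → F0 9B 97 84.
U+0644: 2-byte form → D9 84.
U+07CC: 2-byte form → DF 8C.
U+02A5: 2-byte form → CA A5.
Concatenated (22 bytes): 68 E2 9B 85 43 EC B2 A8 F0 A2 90 B0 F0 9B 97 84 D9 84 DF 8C CA A5.

68 E2 9B 85 43 EC B2 A8 F0 A2 90 B0 F0 9B 97 84 D9 84 DF 8C CA A5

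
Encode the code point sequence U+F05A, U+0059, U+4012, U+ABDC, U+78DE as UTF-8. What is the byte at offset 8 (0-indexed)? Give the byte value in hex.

0xAF

U+F05A → 3-byte form EF 81 9A at offsets 0–2.
U+0059 → 1-byte form 59 at offsets 3–3.
U+4012 → 3-byte form E4 80 92 at offsets 4–6.
U+ABDC → 3-byte form EA AF 9C at offsets 7–9.
Offset 8 falls in char 4's range; it's byte 2 of EA AF 9C = 0xAF.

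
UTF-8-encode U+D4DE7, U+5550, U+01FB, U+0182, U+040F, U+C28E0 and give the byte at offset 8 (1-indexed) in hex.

0xC7

1-indexed offset 8 is 0-indexed offset 7.
U+D4DE7 → 4-byte form F3 94 B7 A7 at offsets 0–3.
U+5550 → 3-byte form E5 95 90 at offsets 4–6.
U+01FB → 2-byte form C7 BB at offsets 7–8.
Offset 7 falls in char 3's range; it's byte 1 of C7 BB = 0xC7.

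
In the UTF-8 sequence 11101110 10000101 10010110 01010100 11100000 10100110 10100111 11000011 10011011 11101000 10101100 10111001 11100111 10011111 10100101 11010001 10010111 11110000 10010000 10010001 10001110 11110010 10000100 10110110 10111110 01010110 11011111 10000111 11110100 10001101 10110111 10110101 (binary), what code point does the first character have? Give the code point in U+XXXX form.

Offset 0: leading byte 0xEE = 11101110 → 3-byte char #1 = EE 85 96.
Leading byte 0xEE = 11101110 matches 1110xxxx → 3-byte sequence.
Byte 1: 0xEE = 11101110, payload 1110 (4 bits).
Byte 2: 0x85 = 10000101 (10xxxxxx ✓), payload 000101.
Byte 3: 0x96 = 10010110 (10xxxxxx ✓), payload 010110.
Concatenate: 1110000101010110 = 0xE156 (16 bits → U+E156).

U+E156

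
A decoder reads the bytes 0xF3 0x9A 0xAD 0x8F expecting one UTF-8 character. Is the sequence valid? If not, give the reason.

valid

Leading byte 0xF3 = 11110011 → 4-byte form.
Continuation bytes 0x9A=10011010, 0xAD=10101101, 0x8F=10001111 all match 10xxxxxx.
Decoded value 0xDAB4F is ≥ 0x10000 (shortest form) and not a surrogate.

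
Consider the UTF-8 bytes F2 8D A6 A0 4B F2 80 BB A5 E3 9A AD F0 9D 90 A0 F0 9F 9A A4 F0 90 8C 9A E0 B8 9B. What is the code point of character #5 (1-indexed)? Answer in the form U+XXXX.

Offset 0: leading byte 0xF2 = 11110010 → 4-byte char #1 = F2 8D A6 A0.
Offset 4: leading byte 0x4B = 01001011 → 1-byte char #2 = 4B.
Offset 5: leading byte 0xF2 = 11110010 → 4-byte char #3 = F2 80 BB A5.
Offset 9: leading byte 0xE3 = 11100011 → 3-byte char #4 = E3 9A AD.
Offset 12: leading byte 0xF0 = 11110000 → 4-byte char #5 = F0 9D 90 A0.
Leading byte 0xF0 = 11110000 matches 11110xxx → 4-byte sequence.
Byte 1: 0xF0 = 11110000, payload 000 (3 bits).
Byte 2: 0x9D = 10011101 (10xxxxxx ✓), payload 011101.
Byte 3: 0x90 = 10010000 (10xxxxxx ✓), payload 010000.
Byte 4: 0xA0 = 10100000 (10xxxxxx ✓), payload 100000.
Concatenate: 000011101010000100000 = 0x1D420 (21 bits → U+1D420).

U+1D420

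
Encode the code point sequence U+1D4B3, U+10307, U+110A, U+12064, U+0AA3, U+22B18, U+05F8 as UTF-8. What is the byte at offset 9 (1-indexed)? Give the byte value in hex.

0xE1

1-indexed offset 9 is 0-indexed offset 8.
U+1D4B3 → 4-byte form F0 9D 92 B3 at offsets 0–3.
U+10307 → 4-byte form F0 90 8C 87 at offsets 4–7.
U+110A → 3-byte form E1 84 8A at offsets 8–10.
Offset 8 falls in char 3's range; it's byte 1 of E1 84 8A = 0xE1.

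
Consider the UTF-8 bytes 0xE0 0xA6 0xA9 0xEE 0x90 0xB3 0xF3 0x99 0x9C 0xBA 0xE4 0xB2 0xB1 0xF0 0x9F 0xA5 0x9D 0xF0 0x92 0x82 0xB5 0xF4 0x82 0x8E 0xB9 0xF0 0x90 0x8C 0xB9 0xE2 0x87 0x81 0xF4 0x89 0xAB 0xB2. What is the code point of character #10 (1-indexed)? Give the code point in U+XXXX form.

Offset 0: leading byte 0xE0 = 11100000 → 3-byte char #1 = E0 A6 A9.
Offset 3: leading byte 0xEE = 11101110 → 3-byte char #2 = EE 90 B3.
Offset 6: leading byte 0xF3 = 11110011 → 4-byte char #3 = F3 99 9C BA.
Offset 10: leading byte 0xE4 = 11100100 → 3-byte char #4 = E4 B2 B1.
Offset 13: leading byte 0xF0 = 11110000 → 4-byte char #5 = F0 9F A5 9D.
Offset 17: leading byte 0xF0 = 11110000 → 4-byte char #6 = F0 92 82 B5.
Offset 21: leading byte 0xF4 = 11110100 → 4-byte char #7 = F4 82 8E B9.
Offset 25: leading byte 0xF0 = 11110000 → 4-byte char #8 = F0 90 8C B9.
Offset 29: leading byte 0xE2 = 11100010 → 3-byte char #9 = E2 87 81.
Offset 32: leading byte 0xF4 = 11110100 → 4-byte char #10 = F4 89 AB B2.
Leading byte 0xF4 = 11110100 matches 11110xxx → 4-byte sequence.
Byte 1: 0xF4 = 11110100, payload 100 (3 bits).
Byte 2: 0x89 = 10001001 (10xxxxxx ✓), payload 001001.
Byte 3: 0xAB = 10101011 (10xxxxxx ✓), payload 101011.
Byte 4: 0xB2 = 10110010 (10xxxxxx ✓), payload 110010.
Concatenate: 100001001101011110010 = 0x109AF2 (21 bits → U+109AF2).

U+109AF2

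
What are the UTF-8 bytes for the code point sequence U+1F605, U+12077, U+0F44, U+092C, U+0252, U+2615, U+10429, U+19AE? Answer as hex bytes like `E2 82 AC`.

F0 9F 98 85 F0 92 81 B7 E0 BD 84 E0 A4 AC C9 92 E2 98 95 F0 90 90 A9 E1 A6 AE

U+1F605: 4-byte form → F0 9F 98 85.
U+12077: 4-byte form → F0 92 81 B7.
U+0F44: 3-byte form → E0 BD 84.
U+092C: 3-byte form → E0 A4 AC.
U+0252: 2-byte form → C9 92.
U+2615: 3-byte form → E2 98 95.
U+10429: 4-byte form → F0 90 90 A9.
U+19AE: 3-byte form → E1 A6 AE.
Concatenated (26 bytes): F0 9F 98 85 F0 92 81 B7 E0 BD 84 E0 A4 AC C9 92 E2 98 95 F0 90 90 A9 E1 A6 AE.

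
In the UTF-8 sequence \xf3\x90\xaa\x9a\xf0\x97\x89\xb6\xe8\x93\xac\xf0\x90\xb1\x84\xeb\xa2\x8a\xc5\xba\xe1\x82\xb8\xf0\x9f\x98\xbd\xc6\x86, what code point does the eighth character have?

Offset 0: leading byte 0xF3 = 11110011 → 4-byte char #1 = F3 90 AA 9A.
Offset 4: leading byte 0xF0 = 11110000 → 4-byte char #2 = F0 97 89 B6.
Offset 8: leading byte 0xE8 = 11101000 → 3-byte char #3 = E8 93 AC.
Offset 11: leading byte 0xF0 = 11110000 → 4-byte char #4 = F0 90 B1 84.
Offset 15: leading byte 0xEB = 11101011 → 3-byte char #5 = EB A2 8A.
Offset 18: leading byte 0xC5 = 11000101 → 2-byte char #6 = C5 BA.
Offset 20: leading byte 0xE1 = 11100001 → 3-byte char #7 = E1 82 B8.
Offset 23: leading byte 0xF0 = 11110000 → 4-byte char #8 = F0 9F 98 BD.
Leading byte 0xF0 = 11110000 matches 11110xxx → 4-byte sequence.
Byte 1: 0xF0 = 11110000, payload 000 (3 bits).
Byte 2: 0x9F = 10011111 (10xxxxxx ✓), payload 011111.
Byte 3: 0x98 = 10011000 (10xxxxxx ✓), payload 011000.
Byte 4: 0xBD = 10111101 (10xxxxxx ✓), payload 111101.
Concatenate: 000011111011000111101 = 0x1F63D (21 bits → U+1F63D).

U+1F63D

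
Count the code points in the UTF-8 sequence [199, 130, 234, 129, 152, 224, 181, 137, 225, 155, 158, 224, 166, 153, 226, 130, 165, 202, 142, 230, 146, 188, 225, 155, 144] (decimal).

Byte at offset 0: 0xC7 = 11000111 → 2-byte char (#1). Advance 2.
Byte at offset 2: 0xEA = 11101010 → 3-byte char (#2). Advance 3.
Byte at offset 5: 0xE0 = 11100000 → 3-byte char (#3). Advance 3.
Byte at offset 8: 0xE1 = 11100001 → 3-byte char (#4). Advance 3.
Byte at offset 11: 0xE0 = 11100000 → 3-byte char (#5). Advance 3.
Byte at offset 14: 0xE2 = 11100010 → 3-byte char (#6). Advance 3.
Byte at offset 17: 0xCA = 11001010 → 2-byte char (#7). Advance 2.
Byte at offset 19: 0xE6 = 11100110 → 3-byte char (#8). Advance 3.
Byte at offset 22: 0xE1 = 11100001 → 3-byte char (#9). Advance 3.
Reached end at offset 25 after 9 code points.

9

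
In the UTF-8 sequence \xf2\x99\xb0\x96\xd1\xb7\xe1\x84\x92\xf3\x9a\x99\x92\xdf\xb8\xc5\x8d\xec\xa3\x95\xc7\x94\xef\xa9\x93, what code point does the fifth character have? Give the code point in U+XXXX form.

U+07F8

Offset 0: leading byte 0xF2 = 11110010 → 4-byte char #1 = F2 99 B0 96.
Offset 4: leading byte 0xD1 = 11010001 → 2-byte char #2 = D1 B7.
Offset 6: leading byte 0xE1 = 11100001 → 3-byte char #3 = E1 84 92.
Offset 9: leading byte 0xF3 = 11110011 → 4-byte char #4 = F3 9A 99 92.
Offset 13: leading byte 0xDF = 11011111 → 2-byte char #5 = DF B8.
Leading byte 0xDF = 11011111 matches 110xxxxx → 2-byte sequence.
Byte 1: 0xDF = 11011111, payload 11111 (5 bits).
Byte 2: 0xB8 = 10111000 (10xxxxxx ✓), payload 111000.
Concatenate: 11111111000 = 0x7F8 (11 bits → U+07F8).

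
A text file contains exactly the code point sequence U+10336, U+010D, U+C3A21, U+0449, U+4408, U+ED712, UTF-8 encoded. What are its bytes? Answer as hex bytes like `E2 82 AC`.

U+10336: 4-byte form → F0 90 8C B6.
U+010D: 2-byte form → C4 8D.
U+C3A21: 4-byte form → F3 83 A8 A1.
U+0449: 2-byte form → D1 89.
U+4408: 3-byte form → E4 90 88.
U+ED712: 4-byte form → F3 AD 9C 92.
Concatenated (19 bytes): F0 90 8C B6 C4 8D F3 83 A8 A1 D1 89 E4 90 88 F3 AD 9C 92.

F0 90 8C B6 C4 8D F3 83 A8 A1 D1 89 E4 90 88 F3 AD 9C 92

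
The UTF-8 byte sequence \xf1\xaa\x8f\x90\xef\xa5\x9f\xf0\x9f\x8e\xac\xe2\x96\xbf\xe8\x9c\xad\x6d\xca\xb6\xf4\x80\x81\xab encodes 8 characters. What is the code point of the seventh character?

Offset 0: leading byte 0xF1 = 11110001 → 4-byte char #1 = F1 AA 8F 90.
Offset 4: leading byte 0xEF = 11101111 → 3-byte char #2 = EF A5 9F.
Offset 7: leading byte 0xF0 = 11110000 → 4-byte char #3 = F0 9F 8E AC.
Offset 11: leading byte 0xE2 = 11100010 → 3-byte char #4 = E2 96 BF.
Offset 14: leading byte 0xE8 = 11101000 → 3-byte char #5 = E8 9C AD.
Offset 17: leading byte 0x6D = 01101101 → 1-byte char #6 = 6D.
Offset 18: leading byte 0xCA = 11001010 → 2-byte char #7 = CA B6.
Leading byte 0xCA = 11001010 matches 110xxxxx → 2-byte sequence.
Byte 1: 0xCA = 11001010, payload 01010 (5 bits).
Byte 2: 0xB6 = 10110110 (10xxxxxx ✓), payload 110110.
Concatenate: 01010110110 = 0x2B6 (11 bits → U+02B6).

U+02B6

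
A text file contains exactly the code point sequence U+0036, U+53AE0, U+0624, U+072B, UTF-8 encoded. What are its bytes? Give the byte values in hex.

U+0036: 1-byte form → 36.
U+53AE0: 4-byte form → F1 93 AB A0.
U+0624: 2-byte form → D8 A4.
U+072B: 2-byte form → DC AB.
Concatenated (9 bytes): 36 F1 93 AB A0 D8 A4 DC AB.

36 F1 93 AB A0 D8 A4 DC AB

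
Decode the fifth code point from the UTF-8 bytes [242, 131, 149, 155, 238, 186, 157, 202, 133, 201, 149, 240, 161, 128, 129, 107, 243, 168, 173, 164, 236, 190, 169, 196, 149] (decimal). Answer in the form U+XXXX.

U+21001

Offset 0: leading byte 0xF2 = 11110010 → 4-byte char #1 = F2 83 95 9B.
Offset 4: leading byte 0xEE = 11101110 → 3-byte char #2 = EE BA 9D.
Offset 7: leading byte 0xCA = 11001010 → 2-byte char #3 = CA 85.
Offset 9: leading byte 0xC9 = 11001001 → 2-byte char #4 = C9 95.
Offset 11: leading byte 0xF0 = 11110000 → 4-byte char #5 = F0 A1 80 81.
Leading byte 0xF0 = 11110000 matches 11110xxx → 4-byte sequence.
Byte 1: 0xF0 = 11110000, payload 000 (3 bits).
Byte 2: 0xA1 = 10100001 (10xxxxxx ✓), payload 100001.
Byte 3: 0x80 = 10000000 (10xxxxxx ✓), payload 000000.
Byte 4: 0x81 = 10000001 (10xxxxxx ✓), payload 000001.
Concatenate: 000100001000000000001 = 0x21001 (21 bits → U+21001).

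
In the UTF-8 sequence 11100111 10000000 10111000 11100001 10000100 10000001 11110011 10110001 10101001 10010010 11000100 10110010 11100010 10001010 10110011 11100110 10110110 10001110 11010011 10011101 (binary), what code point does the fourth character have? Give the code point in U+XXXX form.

U+0132

Offset 0: leading byte 0xE7 = 11100111 → 3-byte char #1 = E7 80 B8.
Offset 3: leading byte 0xE1 = 11100001 → 3-byte char #2 = E1 84 81.
Offset 6: leading byte 0xF3 = 11110011 → 4-byte char #3 = F3 B1 A9 92.
Offset 10: leading byte 0xC4 = 11000100 → 2-byte char #4 = C4 B2.
Leading byte 0xC4 = 11000100 matches 110xxxxx → 2-byte sequence.
Byte 1: 0xC4 = 11000100, payload 00100 (5 bits).
Byte 2: 0xB2 = 10110010 (10xxxxxx ✓), payload 110010.
Concatenate: 00100110010 = 0x132 (11 bits → U+0132).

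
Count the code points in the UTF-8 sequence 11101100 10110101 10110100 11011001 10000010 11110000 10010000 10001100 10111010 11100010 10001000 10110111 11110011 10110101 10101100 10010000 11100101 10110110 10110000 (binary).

Byte at offset 0: 0xEC = 11101100 → 3-byte char (#1). Advance 3.
Byte at offset 3: 0xD9 = 11011001 → 2-byte char (#2). Advance 2.
Byte at offset 5: 0xF0 = 11110000 → 4-byte char (#3). Advance 4.
Byte at offset 9: 0xE2 = 11100010 → 3-byte char (#4). Advance 3.
Byte at offset 12: 0xF3 = 11110011 → 4-byte char (#5). Advance 4.
Byte at offset 16: 0xE5 = 11100101 → 3-byte char (#6). Advance 3.
Reached end at offset 19 after 6 code points.

6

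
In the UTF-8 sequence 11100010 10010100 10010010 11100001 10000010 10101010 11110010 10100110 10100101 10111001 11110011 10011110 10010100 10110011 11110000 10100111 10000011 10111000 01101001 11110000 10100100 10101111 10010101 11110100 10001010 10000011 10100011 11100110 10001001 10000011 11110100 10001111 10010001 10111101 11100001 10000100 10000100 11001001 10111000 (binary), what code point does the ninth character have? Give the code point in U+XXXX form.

Offset 0: leading byte 0xE2 = 11100010 → 3-byte char #1 = E2 94 92.
Offset 3: leading byte 0xE1 = 11100001 → 3-byte char #2 = E1 82 AA.
Offset 6: leading byte 0xF2 = 11110010 → 4-byte char #3 = F2 A6 A5 B9.
Offset 10: leading byte 0xF3 = 11110011 → 4-byte char #4 = F3 9E 94 B3.
Offset 14: leading byte 0xF0 = 11110000 → 4-byte char #5 = F0 A7 83 B8.
Offset 18: leading byte 0x69 = 01101001 → 1-byte char #6 = 69.
Offset 19: leading byte 0xF0 = 11110000 → 4-byte char #7 = F0 A4 AF 95.
Offset 23: leading byte 0xF4 = 11110100 → 4-byte char #8 = F4 8A 83 A3.
Offset 27: leading byte 0xE6 = 11100110 → 3-byte char #9 = E6 89 83.
Leading byte 0xE6 = 11100110 matches 1110xxxx → 3-byte sequence.
Byte 1: 0xE6 = 11100110, payload 0110 (4 bits).
Byte 2: 0x89 = 10001001 (10xxxxxx ✓), payload 001001.
Byte 3: 0x83 = 10000011 (10xxxxxx ✓), payload 000011.
Concatenate: 0110001001000011 = 0x6243 (16 bits → U+6243).

U+6243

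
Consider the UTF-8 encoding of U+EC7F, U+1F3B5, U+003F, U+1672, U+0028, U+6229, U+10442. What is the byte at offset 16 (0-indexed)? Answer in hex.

0x90

U+EC7F → 3-byte form EE B1 BF at offsets 0–2.
U+1F3B5 → 4-byte form F0 9F 8E B5 at offsets 3–6.
U+003F → 1-byte form 3F at offsets 7–7.
U+1672 → 3-byte form E1 99 B2 at offsets 8–10.
U+0028 → 1-byte form 28 at offsets 11–11.
U+6229 → 3-byte form E6 88 A9 at offsets 12–14.
U+10442 → 4-byte form F0 90 91 82 at offsets 15–18.
Offset 16 falls in char 7's range; it's byte 2 of F0 90 91 82 = 0x90.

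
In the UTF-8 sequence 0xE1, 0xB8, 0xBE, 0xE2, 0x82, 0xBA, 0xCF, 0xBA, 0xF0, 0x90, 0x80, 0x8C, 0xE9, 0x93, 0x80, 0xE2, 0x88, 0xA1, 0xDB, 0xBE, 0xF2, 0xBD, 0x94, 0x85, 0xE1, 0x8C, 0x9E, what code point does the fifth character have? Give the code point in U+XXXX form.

Offset 0: leading byte 0xE1 = 11100001 → 3-byte char #1 = E1 B8 BE.
Offset 3: leading byte 0xE2 = 11100010 → 3-byte char #2 = E2 82 BA.
Offset 6: leading byte 0xCF = 11001111 → 2-byte char #3 = CF BA.
Offset 8: leading byte 0xF0 = 11110000 → 4-byte char #4 = F0 90 80 8C.
Offset 12: leading byte 0xE9 = 11101001 → 3-byte char #5 = E9 93 80.
Leading byte 0xE9 = 11101001 matches 1110xxxx → 3-byte sequence.
Byte 1: 0xE9 = 11101001, payload 1001 (4 bits).
Byte 2: 0x93 = 10010011 (10xxxxxx ✓), payload 010011.
Byte 3: 0x80 = 10000000 (10xxxxxx ✓), payload 000000.
Concatenate: 1001010011000000 = 0x94C0 (16 bits → U+94C0).

U+94C0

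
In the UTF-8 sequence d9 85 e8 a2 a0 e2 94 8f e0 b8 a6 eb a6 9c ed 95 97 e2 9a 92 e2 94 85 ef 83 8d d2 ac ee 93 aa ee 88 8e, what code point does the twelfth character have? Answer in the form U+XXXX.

Offset 0: leading byte 0xD9 = 11011001 → 2-byte char #1 = D9 85.
Offset 2: leading byte 0xE8 = 11101000 → 3-byte char #2 = E8 A2 A0.
Offset 5: leading byte 0xE2 = 11100010 → 3-byte char #3 = E2 94 8F.
Offset 8: leading byte 0xE0 = 11100000 → 3-byte char #4 = E0 B8 A6.
Offset 11: leading byte 0xEB = 11101011 → 3-byte char #5 = EB A6 9C.
Offset 14: leading byte 0xED = 11101101 → 3-byte char #6 = ED 95 97.
Offset 17: leading byte 0xE2 = 11100010 → 3-byte char #7 = E2 9A 92.
Offset 20: leading byte 0xE2 = 11100010 → 3-byte char #8 = E2 94 85.
Offset 23: leading byte 0xEF = 11101111 → 3-byte char #9 = EF 83 8D.
Offset 26: leading byte 0xD2 = 11010010 → 2-byte char #10 = D2 AC.
Offset 28: leading byte 0xEE = 11101110 → 3-byte char #11 = EE 93 AA.
Offset 31: leading byte 0xEE = 11101110 → 3-byte char #12 = EE 88 8E.
Leading byte 0xEE = 11101110 matches 1110xxxx → 3-byte sequence.
Byte 1: 0xEE = 11101110, payload 1110 (4 bits).
Byte 2: 0x88 = 10001000 (10xxxxxx ✓), payload 001000.
Byte 3: 0x8E = 10001110 (10xxxxxx ✓), payload 001110.
Concatenate: 1110001000001110 = 0xE20E (16 bits → U+E20E).

U+E20E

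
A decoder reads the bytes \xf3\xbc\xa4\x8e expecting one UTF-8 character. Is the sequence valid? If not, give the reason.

Leading byte 0xF3 = 11110011 → 4-byte form.
Continuation bytes 0xBC=10111100, 0xA4=10100100, 0x8E=10001110 all match 10xxxxxx.
Decoded value 0xFC90E is ≥ 0x10000 (shortest form) and not a surrogate.

valid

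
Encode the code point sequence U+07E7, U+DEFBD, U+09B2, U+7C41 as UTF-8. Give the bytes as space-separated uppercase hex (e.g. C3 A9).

U+07E7: 2-byte form → DF A7.
U+DEFBD: 4-byte form → F3 9E BE BD.
U+09B2: 3-byte form → E0 A6 B2.
U+7C41: 3-byte form → E7 B1 81.
Concatenated (12 bytes): DF A7 F3 9E BE BD E0 A6 B2 E7 B1 81.

DF A7 F3 9E BE BD E0 A6 B2 E7 B1 81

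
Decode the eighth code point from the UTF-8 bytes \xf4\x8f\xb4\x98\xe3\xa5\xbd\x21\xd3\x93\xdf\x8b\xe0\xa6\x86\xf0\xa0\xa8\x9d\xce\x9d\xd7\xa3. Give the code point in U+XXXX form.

Offset 0: leading byte 0xF4 = 11110100 → 4-byte char #1 = F4 8F B4 98.
Offset 4: leading byte 0xE3 = 11100011 → 3-byte char #2 = E3 A5 BD.
Offset 7: leading byte 0x21 = 00100001 → 1-byte char #3 = 21.
Offset 8: leading byte 0xD3 = 11010011 → 2-byte char #4 = D3 93.
Offset 10: leading byte 0xDF = 11011111 → 2-byte char #5 = DF 8B.
Offset 12: leading byte 0xE0 = 11100000 → 3-byte char #6 = E0 A6 86.
Offset 15: leading byte 0xF0 = 11110000 → 4-byte char #7 = F0 A0 A8 9D.
Offset 19: leading byte 0xCE = 11001110 → 2-byte char #8 = CE 9D.
Leading byte 0xCE = 11001110 matches 110xxxxx → 2-byte sequence.
Byte 1: 0xCE = 11001110, payload 01110 (5 bits).
Byte 2: 0x9D = 10011101 (10xxxxxx ✓), payload 011101.
Concatenate: 01110011101 = 0x39D (11 bits → U+039D).

U+039D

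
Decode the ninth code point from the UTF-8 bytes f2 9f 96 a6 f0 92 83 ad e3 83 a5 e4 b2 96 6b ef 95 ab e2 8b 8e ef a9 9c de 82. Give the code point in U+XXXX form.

Offset 0: leading byte 0xF2 = 11110010 → 4-byte char #1 = F2 9F 96 A6.
Offset 4: leading byte 0xF0 = 11110000 → 4-byte char #2 = F0 92 83 AD.
Offset 8: leading byte 0xE3 = 11100011 → 3-byte char #3 = E3 83 A5.
Offset 11: leading byte 0xE4 = 11100100 → 3-byte char #4 = E4 B2 96.
Offset 14: leading byte 0x6B = 01101011 → 1-byte char #5 = 6B.
Offset 15: leading byte 0xEF = 11101111 → 3-byte char #6 = EF 95 AB.
Offset 18: leading byte 0xE2 = 11100010 → 3-byte char #7 = E2 8B 8E.
Offset 21: leading byte 0xEF = 11101111 → 3-byte char #8 = EF A9 9C.
Offset 24: leading byte 0xDE = 11011110 → 2-byte char #9 = DE 82.
Leading byte 0xDE = 11011110 matches 110xxxxx → 2-byte sequence.
Byte 1: 0xDE = 11011110, payload 11110 (5 bits).
Byte 2: 0x82 = 10000010 (10xxxxxx ✓), payload 000010.
Concatenate: 11110000010 = 0x782 (11 bits → U+0782).

U+0782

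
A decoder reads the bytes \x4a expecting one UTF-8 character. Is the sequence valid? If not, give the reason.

valid

Leading byte 0x4A = 01001010 → 1-byte form.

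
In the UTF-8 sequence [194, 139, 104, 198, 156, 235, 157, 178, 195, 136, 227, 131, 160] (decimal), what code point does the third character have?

U+019C

Offset 0: leading byte 0xC2 = 11000010 → 2-byte char #1 = C2 8B.
Offset 2: leading byte 0x68 = 01101000 → 1-byte char #2 = 68.
Offset 3: leading byte 0xC6 = 11000110 → 2-byte char #3 = C6 9C.
Leading byte 0xC6 = 11000110 matches 110xxxxx → 2-byte sequence.
Byte 1: 0xC6 = 11000110, payload 00110 (5 bits).
Byte 2: 0x9C = 10011100 (10xxxxxx ✓), payload 011100.
Concatenate: 00110011100 = 0x19C (11 bits → U+019C).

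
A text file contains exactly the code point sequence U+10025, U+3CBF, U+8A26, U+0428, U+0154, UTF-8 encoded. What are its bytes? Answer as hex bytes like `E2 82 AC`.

U+10025: 4-byte form → F0 90 80 A5.
U+3CBF: 3-byte form → E3 B2 BF.
U+8A26: 3-byte form → E8 A8 A6.
U+0428: 2-byte form → D0 A8.
U+0154: 2-byte form → C5 94.
Concatenated (14 bytes): F0 90 80 A5 E3 B2 BF E8 A8 A6 D0 A8 C5 94.

F0 90 80 A5 E3 B2 BF E8 A8 A6 D0 A8 C5 94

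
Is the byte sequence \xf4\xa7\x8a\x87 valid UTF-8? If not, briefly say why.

Leading byte 0xF4 = 11110100 → 4-byte form.
Payload = 0x127287, which exceeds U+10FFFF, the maximum Unicode code point. (Leading bytes F5–FF, or F4 followed by ≥ 0x90, are invalid.)

invalid (encodes a value above U+10FFFF)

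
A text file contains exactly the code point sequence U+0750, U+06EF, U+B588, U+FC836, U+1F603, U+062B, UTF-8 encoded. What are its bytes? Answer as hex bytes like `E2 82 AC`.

U+0750: 2-byte form → DD 90.
U+06EF: 2-byte form → DB AF.
U+B588: 3-byte form → EB 96 88.
U+FC836: 4-byte form → F3 BC A0 B6.
U+1F603: 4-byte form → F0 9F 98 83.
U+062B: 2-byte form → D8 AB.
Concatenated (17 bytes): DD 90 DB AF EB 96 88 F3 BC A0 B6 F0 9F 98 83 D8 AB.

DD 90 DB AF EB 96 88 F3 BC A0 B6 F0 9F 98 83 D8 AB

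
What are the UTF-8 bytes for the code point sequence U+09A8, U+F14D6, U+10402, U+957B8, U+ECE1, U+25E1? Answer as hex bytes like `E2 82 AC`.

U+09A8: 3-byte form → E0 A6 A8.
U+F14D6: 4-byte form → F3 B1 93 96.
U+10402: 4-byte form → F0 90 90 82.
U+957B8: 4-byte form → F2 95 9E B8.
U+ECE1: 3-byte form → EE B3 A1.
U+25E1: 3-byte form → E2 97 A1.
Concatenated (21 bytes): E0 A6 A8 F3 B1 93 96 F0 90 90 82 F2 95 9E B8 EE B3 A1 E2 97 A1.

E0 A6 A8 F3 B1 93 96 F0 90 90 82 F2 95 9E B8 EE B3 A1 E2 97 A1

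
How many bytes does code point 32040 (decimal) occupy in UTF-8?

3

U+7D28 = 0x7D28. UTF-8 uses 1 byte below 0x80, 2 below 0x800, 3 below 0x10000, 4 up to 0x10FFFF. 0x7D28 is in U+0800–U+FFFF → 3 bytes.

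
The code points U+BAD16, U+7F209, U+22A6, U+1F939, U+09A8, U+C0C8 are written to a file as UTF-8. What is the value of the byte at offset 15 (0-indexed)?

0xE0

U+BAD16 → 4-byte form F2 BA B4 96 at offsets 0–3.
U+7F209 → 4-byte form F1 BF 88 89 at offsets 4–7.
U+22A6 → 3-byte form E2 8A A6 at offsets 8–10.
U+1F939 → 4-byte form F0 9F A4 B9 at offsets 11–14.
U+09A8 → 3-byte form E0 A6 A8 at offsets 15–17.
Offset 15 falls in char 5's range; it's byte 1 of E0 A6 A8 = 0xE0.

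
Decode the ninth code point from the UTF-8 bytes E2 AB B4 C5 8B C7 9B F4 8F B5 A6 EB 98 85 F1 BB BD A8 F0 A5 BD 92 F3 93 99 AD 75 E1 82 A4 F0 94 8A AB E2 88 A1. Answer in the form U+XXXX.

Offset 0: leading byte 0xE2 = 11100010 → 3-byte char #1 = E2 AB B4.
Offset 3: leading byte 0xC5 = 11000101 → 2-byte char #2 = C5 8B.
Offset 5: leading byte 0xC7 = 11000111 → 2-byte char #3 = C7 9B.
Offset 7: leading byte 0xF4 = 11110100 → 4-byte char #4 = F4 8F B5 A6.
Offset 11: leading byte 0xEB = 11101011 → 3-byte char #5 = EB 98 85.
Offset 14: leading byte 0xF1 = 11110001 → 4-byte char #6 = F1 BB BD A8.
Offset 18: leading byte 0xF0 = 11110000 → 4-byte char #7 = F0 A5 BD 92.
Offset 22: leading byte 0xF3 = 11110011 → 4-byte char #8 = F3 93 99 AD.
Offset 26: leading byte 0x75 = 01110101 → 1-byte char #9 = 75.
Leading byte 0x75 = 01110101 matches 0xxxxxxx → 1-byte sequence.
Byte 1: 0x75 = 01110101, payload 1110101 (7 bits).
Concatenate: 1110101 = 0x75 (7 bits → U+0075).

U+0075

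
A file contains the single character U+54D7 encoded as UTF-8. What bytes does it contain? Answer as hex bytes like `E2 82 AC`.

E5 93 97

U+54D7 = 0x54D7 = 21719 decimal. In range U+0800–U+FFFF → 3-byte form: 1110xxxx 10xxxxxx 10xxxxxx.
Binary (16 bits): 0101010011010111.
Split 4+6+6: 0101 | 010011 | 010111.
Byte 1: 11100101 = 0xE5.
Byte 2: 10010011 = 0x93.
Byte 3: 10010111 = 0x97.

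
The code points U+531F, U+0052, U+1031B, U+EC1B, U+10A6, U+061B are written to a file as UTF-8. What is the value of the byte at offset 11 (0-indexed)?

U+531F → 3-byte form E5 8C 9F at offsets 0–2.
U+0052 → 1-byte form 52 at offsets 3–3.
U+1031B → 4-byte form F0 90 8C 9B at offsets 4–7.
U+EC1B → 3-byte form EE B0 9B at offsets 8–10.
U+10A6 → 3-byte form E1 82 A6 at offsets 11–13.
Offset 11 falls in char 5's range; it's byte 1 of E1 82 A6 = 0xE1.

0xE1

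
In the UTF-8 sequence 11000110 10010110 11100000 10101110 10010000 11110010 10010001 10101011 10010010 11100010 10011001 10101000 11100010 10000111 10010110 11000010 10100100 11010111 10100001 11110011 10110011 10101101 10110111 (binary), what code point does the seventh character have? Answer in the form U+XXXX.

U+05E1

Offset 0: leading byte 0xC6 = 11000110 → 2-byte char #1 = C6 96.
Offset 2: leading byte 0xE0 = 11100000 → 3-byte char #2 = E0 AE 90.
Offset 5: leading byte 0xF2 = 11110010 → 4-byte char #3 = F2 91 AB 92.
Offset 9: leading byte 0xE2 = 11100010 → 3-byte char #4 = E2 99 A8.
Offset 12: leading byte 0xE2 = 11100010 → 3-byte char #5 = E2 87 96.
Offset 15: leading byte 0xC2 = 11000010 → 2-byte char #6 = C2 A4.
Offset 17: leading byte 0xD7 = 11010111 → 2-byte char #7 = D7 A1.
Leading byte 0xD7 = 11010111 matches 110xxxxx → 2-byte sequence.
Byte 1: 0xD7 = 11010111, payload 10111 (5 bits).
Byte 2: 0xA1 = 10100001 (10xxxxxx ✓), payload 100001.
Concatenate: 10111100001 = 0x5E1 (11 bits → U+05E1).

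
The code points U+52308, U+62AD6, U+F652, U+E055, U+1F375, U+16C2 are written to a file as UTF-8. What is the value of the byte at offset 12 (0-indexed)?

0x81

U+52308 → 4-byte form F1 92 8C 88 at offsets 0–3.
U+62AD6 → 4-byte form F1 A2 AB 96 at offsets 4–7.
U+F652 → 3-byte form EF 99 92 at offsets 8–10.
U+E055 → 3-byte form EE 81 95 at offsets 11–13.
Offset 12 falls in char 4's range; it's byte 2 of EE 81 95 = 0x81.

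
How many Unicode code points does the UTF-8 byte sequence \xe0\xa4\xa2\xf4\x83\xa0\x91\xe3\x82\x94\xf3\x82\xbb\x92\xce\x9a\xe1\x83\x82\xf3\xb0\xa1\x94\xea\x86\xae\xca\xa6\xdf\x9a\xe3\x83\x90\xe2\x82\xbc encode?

Byte at offset 0: 0xE0 = 11100000 → 3-byte char (#1). Advance 3.
Byte at offset 3: 0xF4 = 11110100 → 4-byte char (#2). Advance 4.
Byte at offset 7: 0xE3 = 11100011 → 3-byte char (#3). Advance 3.
Byte at offset 10: 0xF3 = 11110011 → 4-byte char (#4). Advance 4.
Byte at offset 14: 0xCE = 11001110 → 2-byte char (#5). Advance 2.
Byte at offset 16: 0xE1 = 11100001 → 3-byte char (#6). Advance 3.
Byte at offset 19: 0xF3 = 11110011 → 4-byte char (#7). Advance 4.
Byte at offset 23: 0xEA = 11101010 → 3-byte char (#8). Advance 3.
Byte at offset 26: 0xCA = 11001010 → 2-byte char (#9). Advance 2.
Byte at offset 28: 0xDF = 11011111 → 2-byte char (#10). Advance 2.
Byte at offset 30: 0xE3 = 11100011 → 3-byte char (#11). Advance 3.
Byte at offset 33: 0xE2 = 11100010 → 3-byte char (#12). Advance 3.
Reached end at offset 36 after 12 code points.

12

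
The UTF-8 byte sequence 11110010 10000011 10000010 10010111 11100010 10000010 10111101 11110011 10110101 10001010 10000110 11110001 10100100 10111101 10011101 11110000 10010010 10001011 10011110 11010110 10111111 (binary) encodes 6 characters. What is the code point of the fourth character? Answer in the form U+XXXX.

U+64F5D

Offset 0: leading byte 0xF2 = 11110010 → 4-byte char #1 = F2 83 82 97.
Offset 4: leading byte 0xE2 = 11100010 → 3-byte char #2 = E2 82 BD.
Offset 7: leading byte 0xF3 = 11110011 → 4-byte char #3 = F3 B5 8A 86.
Offset 11: leading byte 0xF1 = 11110001 → 4-byte char #4 = F1 A4 BD 9D.
Leading byte 0xF1 = 11110001 matches 11110xxx → 4-byte sequence.
Byte 1: 0xF1 = 11110001, payload 001 (3 bits).
Byte 2: 0xA4 = 10100100 (10xxxxxx ✓), payload 100100.
Byte 3: 0xBD = 10111101 (10xxxxxx ✓), payload 111101.
Byte 4: 0x9D = 10011101 (10xxxxxx ✓), payload 011101.
Concatenate: 001100100111101011101 = 0x64F5D (21 bits → U+64F5D).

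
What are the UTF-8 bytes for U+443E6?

F1 84 8F A6

U+443E6 = 0x443E6 = 279526 decimal. In range U+10000–U+10FFFF → 4-byte form: 11110xxx 10xxxxxx 10xxxxxx 10xxxxxx.
Binary (21 bits): 001000100001111100110.
Split 3+6+6+6: 001 | 000100 | 001111 | 100110.
Byte 1: 11110001 = 0xF1.
Byte 2: 10000100 = 0x84.
Byte 3: 10001111 = 0x8F.
Byte 4: 10100110 = 0xA6.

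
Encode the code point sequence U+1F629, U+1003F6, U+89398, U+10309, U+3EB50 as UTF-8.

F0 9F 98 A9 F4 80 8F B6 F2 89 8E 98 F0 90 8C 89 F0 BE AD 90

U+1F629: 4-byte form → F0 9F 98 A9.
U+1003F6: 4-byte form → F4 80 8F B6.
U+89398: 4-byte form → F2 89 8E 98.
U+10309: 4-byte form → F0 90 8C 89.
U+3EB50: 4-byte form → F0 BE AD 90.
Concatenated (20 bytes): F0 9F 98 A9 F4 80 8F B6 F2 89 8E 98 F0 90 8C 89 F0 BE AD 90.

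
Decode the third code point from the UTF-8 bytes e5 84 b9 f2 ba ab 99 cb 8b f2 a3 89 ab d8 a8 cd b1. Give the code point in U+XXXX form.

U+02CB

Offset 0: leading byte 0xE5 = 11100101 → 3-byte char #1 = E5 84 B9.
Offset 3: leading byte 0xF2 = 11110010 → 4-byte char #2 = F2 BA AB 99.
Offset 7: leading byte 0xCB = 11001011 → 2-byte char #3 = CB 8B.
Leading byte 0xCB = 11001011 matches 110xxxxx → 2-byte sequence.
Byte 1: 0xCB = 11001011, payload 01011 (5 bits).
Byte 2: 0x8B = 10001011 (10xxxxxx ✓), payload 001011.
Concatenate: 01011001011 = 0x2CB (11 bits → U+02CB).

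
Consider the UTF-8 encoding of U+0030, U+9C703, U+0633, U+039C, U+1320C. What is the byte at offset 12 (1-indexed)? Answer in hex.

0x88

1-indexed offset 12 is 0-indexed offset 11.
U+0030 → 1-byte form 30 at offsets 0–0.
U+9C703 → 4-byte form F2 9C 9C 83 at offsets 1–4.
U+0633 → 2-byte form D8 B3 at offsets 5–6.
U+039C → 2-byte form CE 9C at offsets 7–8.
U+1320C → 4-byte form F0 93 88 8C at offsets 9–12.
Offset 11 falls in char 5's range; it's byte 3 of F0 93 88 8C = 0x88.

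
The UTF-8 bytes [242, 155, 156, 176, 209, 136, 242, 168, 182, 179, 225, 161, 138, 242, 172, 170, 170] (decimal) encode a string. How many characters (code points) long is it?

5

Byte at offset 0: 0xF2 = 11110010 → 4-byte char (#1). Advance 4.
Byte at offset 4: 0xD1 = 11010001 → 2-byte char (#2). Advance 2.
Byte at offset 6: 0xF2 = 11110010 → 4-byte char (#3). Advance 4.
Byte at offset 10: 0xE1 = 11100001 → 3-byte char (#4). Advance 3.
Byte at offset 13: 0xF2 = 11110010 → 4-byte char (#5). Advance 4.
Reached end at offset 17 after 5 code points.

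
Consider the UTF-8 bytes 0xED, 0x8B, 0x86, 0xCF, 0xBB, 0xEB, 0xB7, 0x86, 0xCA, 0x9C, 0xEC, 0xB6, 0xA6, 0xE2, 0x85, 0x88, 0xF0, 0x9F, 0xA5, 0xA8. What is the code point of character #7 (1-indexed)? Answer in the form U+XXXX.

Offset 0: leading byte 0xED = 11101101 → 3-byte char #1 = ED 8B 86.
Offset 3: leading byte 0xCF = 11001111 → 2-byte char #2 = CF BB.
Offset 5: leading byte 0xEB = 11101011 → 3-byte char #3 = EB B7 86.
Offset 8: leading byte 0xCA = 11001010 → 2-byte char #4 = CA 9C.
Offset 10: leading byte 0xEC = 11101100 → 3-byte char #5 = EC B6 A6.
Offset 13: leading byte 0xE2 = 11100010 → 3-byte char #6 = E2 85 88.
Offset 16: leading byte 0xF0 = 11110000 → 4-byte char #7 = F0 9F A5 A8.
Leading byte 0xF0 = 11110000 matches 11110xxx → 4-byte sequence.
Byte 1: 0xF0 = 11110000, payload 000 (3 bits).
Byte 2: 0x9F = 10011111 (10xxxxxx ✓), payload 011111.
Byte 3: 0xA5 = 10100101 (10xxxxxx ✓), payload 100101.
Byte 4: 0xA8 = 10101000 (10xxxxxx ✓), payload 101000.
Concatenate: 000011111100101101000 = 0x1F968 (21 bits → U+1F968).

U+1F968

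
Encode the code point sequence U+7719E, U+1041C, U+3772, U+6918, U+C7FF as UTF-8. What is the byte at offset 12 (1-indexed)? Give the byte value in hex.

1-indexed offset 12 is 0-indexed offset 11.
U+7719E → 4-byte form F1 B7 86 9E at offsets 0–3.
U+1041C → 4-byte form F0 90 90 9C at offsets 4–7.
U+3772 → 3-byte form E3 9D B2 at offsets 8–10.
U+6918 → 3-byte form E6 A4 98 at offsets 11–13.
Offset 11 falls in char 4's range; it's byte 1 of E6 A4 98 = 0xE6.

0xE6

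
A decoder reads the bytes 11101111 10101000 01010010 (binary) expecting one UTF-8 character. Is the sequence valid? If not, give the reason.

Leading byte 0xEF = 11101111 → 3-byte form.
Byte 3 is 0x52 = 01010010, which is not 10xxxxxx — expected a continuation byte.

invalid (non-continuation byte where continuation expected)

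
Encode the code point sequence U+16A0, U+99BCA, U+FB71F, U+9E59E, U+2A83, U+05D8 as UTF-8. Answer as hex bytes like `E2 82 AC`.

E1 9A A0 F2 99 AF 8A F3 BB 9C 9F F2 9E 96 9E E2 AA 83 D7 98

U+16A0: 3-byte form → E1 9A A0.
U+99BCA: 4-byte form → F2 99 AF 8A.
U+FB71F: 4-byte form → F3 BB 9C 9F.
U+9E59E: 4-byte form → F2 9E 96 9E.
U+2A83: 3-byte form → E2 AA 83.
U+05D8: 2-byte form → D7 98.
Concatenated (20 bytes): E1 9A A0 F2 99 AF 8A F3 BB 9C 9F F2 9E 96 9E E2 AA 83 D7 98.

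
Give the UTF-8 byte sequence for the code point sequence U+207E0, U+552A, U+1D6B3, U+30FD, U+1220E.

U+207E0: 4-byte form → F0 A0 9F A0.
U+552A: 3-byte form → E5 94 AA.
U+1D6B3: 4-byte form → F0 9D 9A B3.
U+30FD: 3-byte form → E3 83 BD.
U+1220E: 4-byte form → F0 92 88 8E.
Concatenated (18 bytes): F0 A0 9F A0 E5 94 AA F0 9D 9A B3 E3 83 BD F0 92 88 8E.

F0 A0 9F A0 E5 94 AA F0 9D 9A B3 E3 83 BD F0 92 88 8E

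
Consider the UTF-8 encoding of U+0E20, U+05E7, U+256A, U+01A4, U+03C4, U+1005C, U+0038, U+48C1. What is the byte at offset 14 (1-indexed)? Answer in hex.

0x90

1-indexed offset 14 is 0-indexed offset 13.
U+0E20 → 3-byte form E0 B8 A0 at offsets 0–2.
U+05E7 → 2-byte form D7 A7 at offsets 3–4.
U+256A → 3-byte form E2 95 AA at offsets 5–7.
U+01A4 → 2-byte form C6 A4 at offsets 8–9.
U+03C4 → 2-byte form CF 84 at offsets 10–11.
U+1005C → 4-byte form F0 90 81 9C at offsets 12–15.
Offset 13 falls in char 6's range; it's byte 2 of F0 90 81 9C = 0x90.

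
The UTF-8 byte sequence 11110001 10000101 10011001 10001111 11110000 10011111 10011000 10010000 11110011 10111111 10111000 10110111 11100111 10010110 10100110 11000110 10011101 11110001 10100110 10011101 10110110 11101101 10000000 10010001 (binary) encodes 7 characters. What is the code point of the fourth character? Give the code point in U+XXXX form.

Offset 0: leading byte 0xF1 = 11110001 → 4-byte char #1 = F1 85 99 8F.
Offset 4: leading byte 0xF0 = 11110000 → 4-byte char #2 = F0 9F 98 90.
Offset 8: leading byte 0xF3 = 11110011 → 4-byte char #3 = F3 BF B8 B7.
Offset 12: leading byte 0xE7 = 11100111 → 3-byte char #4 = E7 96 A6.
Leading byte 0xE7 = 11100111 matches 1110xxxx → 3-byte sequence.
Byte 1: 0xE7 = 11100111, payload 0111 (4 bits).
Byte 2: 0x96 = 10010110 (10xxxxxx ✓), payload 010110.
Byte 3: 0xA6 = 10100110 (10xxxxxx ✓), payload 100110.
Concatenate: 0111010110100110 = 0x75A6 (16 bits → U+75A6).

U+75A6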